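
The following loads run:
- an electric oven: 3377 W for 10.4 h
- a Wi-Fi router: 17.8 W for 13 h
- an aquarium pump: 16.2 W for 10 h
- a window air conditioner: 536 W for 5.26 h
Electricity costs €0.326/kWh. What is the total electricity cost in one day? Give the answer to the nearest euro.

€12

electric oven: 3377 W × 10.4 h = 35,121 Wh = 35.12 kWh
Wi-Fi router: 17.8 W × 13 h = 231 Wh = 0.2314 kWh
aquarium pump: 16.2 W × 10 h = 162 Wh = 0.162 kWh
window air conditioner: 536 W × 5.26 h = 2,819 Wh = 2.819 kWh
Total energy = 35.12 + 0.2314 + 0.162 + 2.819 = 38.33 kWh
Cost = 38.33 kWh × €0.326 = €12.50 ≈ €12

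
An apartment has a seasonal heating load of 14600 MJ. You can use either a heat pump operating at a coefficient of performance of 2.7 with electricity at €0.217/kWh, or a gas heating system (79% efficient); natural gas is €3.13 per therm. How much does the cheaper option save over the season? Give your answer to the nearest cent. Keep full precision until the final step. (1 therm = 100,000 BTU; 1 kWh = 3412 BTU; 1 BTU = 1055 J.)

Heat load = 14600 MJ = 14,600,000,000 J / 1055 = 13,838,863 BTU
Gas: input = 13,838,863 / 0.79 = 17,517,548 BTU = 175.2 therm → 175.2 × €3.13 = €548.30
Heat pump: 13,838,863 BTU / 3412 = 4,056 kWh heat; / 2.7 = 1,502 kWh in → × €0.217 = €325.98
Difference = |€548.30 − €325.98| = €222.32

€222.32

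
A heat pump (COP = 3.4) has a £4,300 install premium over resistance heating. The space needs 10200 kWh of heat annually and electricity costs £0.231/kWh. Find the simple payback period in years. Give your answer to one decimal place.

2.6 years

Resistance: 10200 kWh × £0.231 = £2,356.20/yr
Heat pump: 10200 / 3.4 = 3000 kWh in → × £0.231 = £693.00/yr
Annual savings = £1,663.20
Payback = £4,300 / £1,663.20 = 2.59 years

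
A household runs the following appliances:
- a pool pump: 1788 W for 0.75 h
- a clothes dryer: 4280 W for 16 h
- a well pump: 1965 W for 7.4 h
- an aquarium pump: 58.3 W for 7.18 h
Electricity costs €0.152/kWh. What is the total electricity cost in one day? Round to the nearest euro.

€13

pool pump: 1788 W × 0.75 h = 1,341 Wh = 1.341 kWh
clothes dryer: 4280 W × 16 h = 68,480 Wh = 68.48 kWh
well pump: 1965 W × 7.4 h = 14,541 Wh = 14.54 kWh
aquarium pump: 58.3 W × 7.18 h = 419 Wh = 0.4186 kWh
Total energy = 1.341 + 68.48 + 14.54 + 0.4186 = 84.78 kWh
Cost = 84.78 kWh × €0.152 = €12.89 ≈ €13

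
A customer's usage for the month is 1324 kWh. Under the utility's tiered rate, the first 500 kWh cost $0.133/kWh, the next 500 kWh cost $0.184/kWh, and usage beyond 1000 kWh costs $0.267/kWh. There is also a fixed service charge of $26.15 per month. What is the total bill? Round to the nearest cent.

$271.16

First 500 kWh × $0.133 = $66.50
Next 500 kWh × $0.184 = $92.00
Remaining 324 kWh × $0.267 = $86.51
Energy charge = $245.01; + service $26.15 = $271.16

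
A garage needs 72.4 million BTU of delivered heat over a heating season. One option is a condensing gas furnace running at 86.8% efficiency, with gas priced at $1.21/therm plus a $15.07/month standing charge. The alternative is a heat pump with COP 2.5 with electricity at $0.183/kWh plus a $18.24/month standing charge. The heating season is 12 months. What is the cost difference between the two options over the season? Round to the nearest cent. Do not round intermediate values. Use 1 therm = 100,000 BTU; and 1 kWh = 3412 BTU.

Heat load = 72.4 × 10⁶ BTU = 72,400,000 BTU
Gas: input = 72,400,000 / 0.868 = 83,410,138 BTU = 834.1 therm → 834.1 × $1.21 = $1,009.26; + 12 × $15.07 standing = $1,190.10
Heat pump: 72,400,000 BTU / 3412 = 21,220 kWh heat; / 2.5 = 8,488 kWh in → × $0.183 = $1,553.25; + 12 × $18.24 standing = $1,772.13
Difference = |$1,190.10 − $1,772.13| = $582.02

$582.02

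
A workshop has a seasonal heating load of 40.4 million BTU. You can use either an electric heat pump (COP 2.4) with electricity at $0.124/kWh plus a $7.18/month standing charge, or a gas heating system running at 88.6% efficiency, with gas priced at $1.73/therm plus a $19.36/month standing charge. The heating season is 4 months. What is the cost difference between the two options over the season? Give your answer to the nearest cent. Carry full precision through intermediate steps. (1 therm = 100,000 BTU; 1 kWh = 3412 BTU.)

$225.81

Heat load = 40.4 × 10⁶ BTU = 40,400,000 BTU
Gas: input = 40,400,000 / 0.886 = 45,598,194 BTU = 456 therm → 456 × $1.73 = $788.85; + 4 × $19.36 standing = $866.29
Heat pump: 40,400,000 BTU / 3412 = 11,840 kWh heat; / 2.4 = 4,934 kWh in → × $0.124 = $611.76; + 4 × $7.18 standing = $640.48
Difference = |$866.29 − $640.48| = $225.81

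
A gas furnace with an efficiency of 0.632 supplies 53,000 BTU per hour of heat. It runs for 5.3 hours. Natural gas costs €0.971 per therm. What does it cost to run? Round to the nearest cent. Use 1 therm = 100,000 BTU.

€4.32

Heat delivered = 53,000 BTU/h × 5.3 h = 280,900 BTU
Gas input = 280,900 / 0.632 = 444,462 BTU
= 444,462 / 100,000 = 4.445 therm
Cost = 4.445 × €0.971/therm = €4.32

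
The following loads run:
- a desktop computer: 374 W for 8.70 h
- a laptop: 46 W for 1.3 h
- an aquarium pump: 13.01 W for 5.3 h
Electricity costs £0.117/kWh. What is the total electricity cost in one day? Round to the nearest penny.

£0.40

desktop computer: 374 W × 8.70 h = 3,254 Wh = 3.254 kWh
laptop: 46 W × 1.3 h = 60 Wh = 0.0598 kWh
aquarium pump: 13.01 W × 5.3 h = 69 Wh = 0.06895 kWh
Total energy = 3.254 + 0.0598 + 0.06895 = 3.383 kWh
Cost = 3.383 kWh × £0.117 = £0.40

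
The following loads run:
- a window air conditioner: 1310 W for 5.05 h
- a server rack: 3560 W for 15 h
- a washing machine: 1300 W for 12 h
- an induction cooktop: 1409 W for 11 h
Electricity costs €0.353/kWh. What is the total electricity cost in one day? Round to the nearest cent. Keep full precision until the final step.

window air conditioner: 1310 W × 5.05 h = 6,616 Wh = 6.615 kWh
server rack: 3560 W × 15 h = 53,400 Wh = 53.4 kWh
washing machine: 1300 W × 12 h = 15,600 Wh = 15.6 kWh
induction cooktop: 1409 W × 11 h = 15,499 Wh = 15.5 kWh
Total energy = 6.615 + 53.4 + 15.6 + 15.5 = 91.11 kWh
Cost = 91.11 kWh × €0.353 = €32.16

€32.16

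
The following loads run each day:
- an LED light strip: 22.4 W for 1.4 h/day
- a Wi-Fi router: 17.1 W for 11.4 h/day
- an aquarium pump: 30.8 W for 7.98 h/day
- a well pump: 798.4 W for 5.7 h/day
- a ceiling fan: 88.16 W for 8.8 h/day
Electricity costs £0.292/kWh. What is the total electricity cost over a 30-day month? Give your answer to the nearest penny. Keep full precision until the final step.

£50.80

LED light strip: 22.4 W × 1.4 h × 30 d = 941 Wh = 0.9408 kWh
Wi-Fi router: 17.1 W × 11.4 h × 30 d = 5,848 Wh = 5.848 kWh
aquarium pump: 30.8 W × 7.98 h × 30 d = 7,374 Wh = 7.374 kWh
well pump: 798.4 W × 5.7 h × 30 d = 136,526 Wh = 136.5 kWh
ceiling fan: 88.16 W × 8.8 h × 30 d = 23,274 Wh = 23.27 kWh
Total energy = 0.9408 + 5.848 + 7.374 + 136.5 + 23.27 = 174 kWh
Cost = 174 kWh × £0.292 = £50.80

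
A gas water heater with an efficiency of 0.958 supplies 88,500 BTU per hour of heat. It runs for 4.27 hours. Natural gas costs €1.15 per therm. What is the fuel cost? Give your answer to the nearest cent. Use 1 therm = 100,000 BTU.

€4.54

Heat delivered = 88,500 BTU/h × 4.27 h = 377,895 BTU
Gas input = 377,895 / 0.958 = 394,462 BTU
= 394,462 / 100,000 = 3.945 therm
Cost = 3.945 × €1.15/therm = €4.54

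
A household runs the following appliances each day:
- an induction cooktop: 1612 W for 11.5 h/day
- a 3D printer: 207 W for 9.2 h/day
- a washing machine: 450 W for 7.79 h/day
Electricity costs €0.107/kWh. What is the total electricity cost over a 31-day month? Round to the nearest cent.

induction cooktop: 1612 W × 11.5 h × 31 d = 574,678 Wh = 574.7 kWh
3D printer: 207 W × 9.2 h × 31 d = 59,036 Wh = 59.04 kWh
washing machine: 450 W × 7.79 h × 31 d = 108,670 Wh = 108.7 kWh
Total energy = 574.7 + 59.04 + 108.7 = 742.4 kWh
Cost = 742.4 kWh × €0.107 = €79.44

€79.44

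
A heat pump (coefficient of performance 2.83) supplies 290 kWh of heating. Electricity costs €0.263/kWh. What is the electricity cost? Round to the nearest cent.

€26.95

Electrical input = 290 kWh / 2.83 = 102.5 kWh
Cost = 102.5 × €0.263/kWh = €26.95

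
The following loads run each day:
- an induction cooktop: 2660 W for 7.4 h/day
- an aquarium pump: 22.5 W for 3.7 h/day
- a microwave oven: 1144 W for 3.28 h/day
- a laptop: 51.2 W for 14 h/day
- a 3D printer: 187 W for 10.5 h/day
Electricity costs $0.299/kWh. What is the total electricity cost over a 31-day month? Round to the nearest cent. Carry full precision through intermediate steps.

induction cooktop: 2660 W × 7.4 h × 31 d = 610,204 Wh = 610.2 kWh
aquarium pump: 22.5 W × 3.7 h × 31 d = 2,581 Wh = 2.581 kWh
microwave oven: 1144 W × 3.28 h × 31 d = 116,322 Wh = 116.3 kWh
laptop: 51.2 W × 14 h × 31 d = 22,221 Wh = 22.22 kWh
3D printer: 187 W × 10.5 h × 31 d = 60,868 Wh = 60.87 kWh
Total energy = 610.2 + 2.581 + 116.3 + 22.22 + 60.87 = 812.2 kWh
Cost = 812.2 kWh × $0.299 = $242.85

$242.85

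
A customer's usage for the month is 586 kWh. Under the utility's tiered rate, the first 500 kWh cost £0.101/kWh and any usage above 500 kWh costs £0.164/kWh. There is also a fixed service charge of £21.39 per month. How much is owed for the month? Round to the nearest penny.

£85.99

First 500 kWh × £0.101 = £50.50
Remaining 86 kWh × £0.164 = £14.10
Energy charge = £64.60; + service £21.39 = £85.99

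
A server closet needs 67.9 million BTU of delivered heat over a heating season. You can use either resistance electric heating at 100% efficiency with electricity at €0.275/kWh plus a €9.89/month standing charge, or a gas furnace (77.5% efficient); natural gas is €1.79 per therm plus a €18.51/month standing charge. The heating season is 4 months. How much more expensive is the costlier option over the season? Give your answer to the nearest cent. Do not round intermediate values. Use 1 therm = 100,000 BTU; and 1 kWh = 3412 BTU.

€3869.85

Heat load = 67.9 × 10⁶ BTU = 67,900,000 BTU
Gas: input = 67,900,000 / 0.775 = 87,612,903 BTU = 876.1 therm → 876.1 × €1.79 = €1,568.27; + 4 × €18.51 standing = €1,642.31
Electric: 67,900,000 BTU / 3412 = 19,900 kWh → × €0.275 = €5,472.60; + 4 × €9.89 standing = €5,512.16
Difference = |€1,642.31 − €5,512.16| = €3,869.85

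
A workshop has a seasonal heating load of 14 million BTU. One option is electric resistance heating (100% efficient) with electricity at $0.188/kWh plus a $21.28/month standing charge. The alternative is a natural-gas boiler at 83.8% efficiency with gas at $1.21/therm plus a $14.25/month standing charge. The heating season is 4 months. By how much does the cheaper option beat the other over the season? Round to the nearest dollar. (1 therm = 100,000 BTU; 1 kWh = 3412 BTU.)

$597

Heat load = 14 × 10⁶ BTU = 14,000,000 BTU
Gas: input = 14,000,000 / 0.838 = 16,706,444 BTU = 167.1 therm → 167.1 × $1.21 = $202.15; + 4 × $14.25 standing = $259.15
Electric: 14,000,000 BTU / 3412 = 4,103 kWh → × $0.188 = $771.40; + 4 × $21.28 standing = $856.52
Difference = |$259.15 − $856.52| = $597.37 ≈ $597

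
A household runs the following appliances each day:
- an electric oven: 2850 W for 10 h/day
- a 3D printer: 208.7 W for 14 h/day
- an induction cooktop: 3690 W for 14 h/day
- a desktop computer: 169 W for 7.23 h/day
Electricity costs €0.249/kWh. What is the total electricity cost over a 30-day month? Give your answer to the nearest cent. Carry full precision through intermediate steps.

€629.75

electric oven: 2850 W × 10 h × 30 d = 855,000 Wh = 855 kWh
3D printer: 208.7 W × 14 h × 30 d = 87,654 Wh = 87.65 kWh
induction cooktop: 3690 W × 14 h × 30 d = 1,549,800 Wh = 1,550 kWh
desktop computer: 169 W × 7.23 h × 30 d = 36,656 Wh = 36.66 kWh
Total energy = 855 + 87.65 + 1,550 + 36.66 = 2,529 kWh
Cost = 2,529 kWh × €0.249 = €629.75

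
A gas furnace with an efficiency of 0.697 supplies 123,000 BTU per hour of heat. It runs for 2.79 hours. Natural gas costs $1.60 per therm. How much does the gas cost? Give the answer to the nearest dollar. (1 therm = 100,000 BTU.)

$8

Heat delivered = 123,000 BTU/h × 2.79 h = 343,170 BTU
Gas input = 343,170 / 0.697 = 492,353 BTU
= 492,353 / 100,000 = 4.924 therm
Cost = 4.924 × $1.60/therm = $7.88 ≈ $8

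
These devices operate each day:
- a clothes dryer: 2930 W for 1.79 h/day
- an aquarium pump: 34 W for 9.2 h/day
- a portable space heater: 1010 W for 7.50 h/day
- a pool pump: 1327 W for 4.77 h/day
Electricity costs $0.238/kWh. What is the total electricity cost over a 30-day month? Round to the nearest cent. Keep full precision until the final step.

$138.96

clothes dryer: 2930 W × 1.79 h × 30 d = 157,341 Wh = 157.3 kWh
aquarium pump: 34 W × 9.2 h × 30 d = 9,384 Wh = 9.384 kWh
portable space heater: 1010 W × 7.50 h × 30 d = 227,250 Wh = 227.2 kWh
pool pump: 1327 W × 4.77 h × 30 d = 189,894 Wh = 189.9 kWh
Total energy = 157.3 + 9.384 + 227.2 + 189.9 = 583.9 kWh
Cost = 583.9 kWh × $0.238 = $138.96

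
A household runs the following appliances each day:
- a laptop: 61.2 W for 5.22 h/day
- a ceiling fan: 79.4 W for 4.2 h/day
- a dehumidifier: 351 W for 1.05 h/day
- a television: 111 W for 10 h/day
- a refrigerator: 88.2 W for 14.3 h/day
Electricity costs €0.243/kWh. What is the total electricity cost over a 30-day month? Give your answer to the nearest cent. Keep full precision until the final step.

€24.73

laptop: 61.2 W × 5.22 h × 30 d = 9,584 Wh = 9.584 kWh
ceiling fan: 79.4 W × 4.2 h × 30 d = 10,004 Wh = 10 kWh
dehumidifier: 351 W × 1.05 h × 30 d = 11,056 Wh = 11.06 kWh
television: 111 W × 10 h × 30 d = 33,300 Wh = 33.3 kWh
refrigerator: 88.2 W × 14.3 h × 30 d = 37,838 Wh = 37.84 kWh
Total energy = 9.584 + 10 + 11.06 + 33.3 + 37.84 = 101.8 kWh
Cost = 101.8 kWh × €0.243 = €24.73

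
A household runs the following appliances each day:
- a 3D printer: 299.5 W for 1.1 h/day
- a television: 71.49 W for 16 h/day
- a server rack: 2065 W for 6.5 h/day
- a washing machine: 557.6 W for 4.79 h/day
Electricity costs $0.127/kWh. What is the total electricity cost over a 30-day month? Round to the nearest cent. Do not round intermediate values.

3D printer: 299.5 W × 1.1 h × 30 d = 9,884 Wh = 9.884 kWh
television: 71.49 W × 16 h × 30 d = 34,315 Wh = 34.32 kWh
server rack: 2065 W × 6.5 h × 30 d = 402,675 Wh = 402.7 kWh
washing machine: 557.6 W × 4.79 h × 30 d = 80,127 Wh = 80.13 kWh
Total energy = 9.884 + 34.32 + 402.7 + 80.13 = 527 kWh
Cost = 527 kWh × $0.127 = $66.93

$66.93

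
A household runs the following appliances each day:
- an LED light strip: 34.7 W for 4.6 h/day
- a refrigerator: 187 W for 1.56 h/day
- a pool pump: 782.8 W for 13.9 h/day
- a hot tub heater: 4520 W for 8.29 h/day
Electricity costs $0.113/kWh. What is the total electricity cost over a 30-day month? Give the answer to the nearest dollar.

$165

LED light strip: 34.7 W × 4.6 h × 30 d = 4,789 Wh = 4.789 kWh
refrigerator: 187 W × 1.56 h × 30 d = 8,752 Wh = 8.752 kWh
pool pump: 782.8 W × 13.9 h × 30 d = 326,428 Wh = 326.4 kWh
hot tub heater: 4520 W × 8.29 h × 30 d = 1,124,124 Wh = 1,124 kWh
Total energy = 4.789 + 8.752 + 326.4 + 1,124 = 1,464 kWh
Cost = 1,464 kWh × $0.113 = $165.44 ≈ $165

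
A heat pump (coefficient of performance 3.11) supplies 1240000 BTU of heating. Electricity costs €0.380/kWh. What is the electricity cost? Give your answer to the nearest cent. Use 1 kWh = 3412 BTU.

€44.41

Heat delivered = 1,240,000 BTU / 3412 = 363.4 kWh
Electrical input = 363.4 kWh / 3.11 = 116.9 kWh
Cost = 116.9 × €0.380/kWh = €44.41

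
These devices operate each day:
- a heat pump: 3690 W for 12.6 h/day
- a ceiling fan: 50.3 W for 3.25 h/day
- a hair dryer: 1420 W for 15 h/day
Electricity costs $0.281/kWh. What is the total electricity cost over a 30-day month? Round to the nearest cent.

$572.88

heat pump: 3690 W × 12.6 h × 30 d = 1,394,820 Wh = 1,395 kWh
ceiling fan: 50.3 W × 3.25 h × 30 d = 4,904 Wh = 4.904 kWh
hair dryer: 1420 W × 15 h × 30 d = 639,000 Wh = 639 kWh
Total energy = 1,395 + 4.904 + 639 = 2,039 kWh
Cost = 2,039 kWh × $0.281 = $572.88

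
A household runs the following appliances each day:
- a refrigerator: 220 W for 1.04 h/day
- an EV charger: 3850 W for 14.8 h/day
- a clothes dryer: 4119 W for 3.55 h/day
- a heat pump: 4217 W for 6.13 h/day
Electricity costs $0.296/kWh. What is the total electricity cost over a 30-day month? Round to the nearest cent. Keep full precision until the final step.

$867.41

refrigerator: 220 W × 1.04 h × 30 d = 6,864 Wh = 6.864 kWh
EV charger: 3850 W × 14.8 h × 30 d = 1,709,400 Wh = 1,709 kWh
clothes dryer: 4119 W × 3.55 h × 30 d = 438,673 Wh = 438.7 kWh
heat pump: 4217 W × 6.13 h × 30 d = 775,506 Wh = 775.5 kWh
Total energy = 6.864 + 1,709 + 438.7 + 775.5 = 2,930 kWh
Cost = 2,930 kWh × $0.296 = $867.41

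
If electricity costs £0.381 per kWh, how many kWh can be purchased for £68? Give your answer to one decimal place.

£68 / £0.381 per kWh = 178.5 kWh

178.5 kWh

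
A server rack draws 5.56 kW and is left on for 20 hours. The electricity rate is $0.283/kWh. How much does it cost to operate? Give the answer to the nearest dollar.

$31

Energy = 5560 W × 20 h = 111,200 Wh = 111.2 kWh
Cost = 111.2 kWh × $0.283/kWh = $31.47 ≈ $31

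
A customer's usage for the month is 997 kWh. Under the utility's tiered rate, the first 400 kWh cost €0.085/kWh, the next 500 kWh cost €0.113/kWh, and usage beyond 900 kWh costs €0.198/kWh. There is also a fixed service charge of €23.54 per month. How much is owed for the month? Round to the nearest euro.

€133

First 400 kWh × €0.085 = €34.00
Next 500 kWh × €0.113 = €56.50
Remaining 97 kWh × €0.198 = €19.21
Energy charge = €109.71; + service €23.54 = €133.25 ≈ €133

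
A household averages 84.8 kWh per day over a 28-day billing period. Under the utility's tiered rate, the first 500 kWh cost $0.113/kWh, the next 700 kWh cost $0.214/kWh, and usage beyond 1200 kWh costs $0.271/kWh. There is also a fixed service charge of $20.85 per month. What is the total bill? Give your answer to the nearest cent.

$545.41

Usage = 84.8 kWh/day × 28 days = 2374.4 kWh
First 500 kWh × $0.113 = $56.50
Next 700 kWh × $0.214 = $149.80
Remaining 1174.4 kWh × $0.271 = $318.26
Energy charge = $524.56; + service $20.85 = $545.41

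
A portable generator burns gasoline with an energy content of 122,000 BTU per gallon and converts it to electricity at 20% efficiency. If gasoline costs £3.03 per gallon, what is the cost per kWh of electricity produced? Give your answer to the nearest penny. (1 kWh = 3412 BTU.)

Electrical output per gallon = 122,000 BTU × 0.20 / 3412 BTU/kWh = 7.151 kWh
Cost per kWh = £3.03 / 7.151 kWh = £0.424

£0.42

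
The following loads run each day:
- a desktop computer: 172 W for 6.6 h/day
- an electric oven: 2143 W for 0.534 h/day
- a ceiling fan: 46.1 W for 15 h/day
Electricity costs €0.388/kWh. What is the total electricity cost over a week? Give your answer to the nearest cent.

desktop computer: 172 W × 6.6 h × 7 d = 7,946 Wh = 7.946 kWh
electric oven: 2143 W × 0.534 h × 7 d = 8,011 Wh = 8.011 kWh
ceiling fan: 46.1 W × 15 h × 7 d = 4,840 Wh = 4.84 kWh
Total energy = 7.946 + 8.011 + 4.84 = 20.8 kWh
Cost = 20.8 kWh × €0.388 = €8.07

€8.07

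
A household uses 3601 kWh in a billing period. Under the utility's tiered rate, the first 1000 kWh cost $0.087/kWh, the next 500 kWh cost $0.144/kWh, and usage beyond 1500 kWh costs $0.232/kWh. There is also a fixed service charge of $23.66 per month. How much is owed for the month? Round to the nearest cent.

First 1000 kWh × $0.087 = $87.00
Next 500 kWh × $0.144 = $72.00
Remaining 2101 kWh × $0.232 = $487.43
Energy charge = $646.43; + service $23.66 = $670.09

$670.09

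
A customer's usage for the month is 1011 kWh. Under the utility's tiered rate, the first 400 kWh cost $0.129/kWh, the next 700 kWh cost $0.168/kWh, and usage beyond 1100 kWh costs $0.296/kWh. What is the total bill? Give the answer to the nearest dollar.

$154

First 400 kWh × $0.129 = $51.60
Next 611 kWh × $0.168 = $102.65
Remaining tier: 0 kWh (not reached)
Total = $154.25 ≈ $154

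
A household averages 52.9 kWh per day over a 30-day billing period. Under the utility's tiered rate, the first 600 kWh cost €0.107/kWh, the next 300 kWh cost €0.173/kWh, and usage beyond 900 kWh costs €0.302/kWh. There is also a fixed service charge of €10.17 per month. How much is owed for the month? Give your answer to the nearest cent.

Usage = 52.9 kWh/day × 30 days = 1587 kWh
First 600 kWh × €0.107 = €64.20
Next 300 kWh × €0.173 = €51.90
Remaining 687 kWh × €0.302 = €207.47
Energy charge = €323.57; + service €10.17 = €333.74

€333.74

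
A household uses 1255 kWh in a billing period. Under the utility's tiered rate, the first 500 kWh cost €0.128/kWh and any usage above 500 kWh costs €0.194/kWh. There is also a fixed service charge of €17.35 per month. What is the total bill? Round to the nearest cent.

First 500 kWh × €0.128 = €64.00
Remaining 755 kWh × €0.194 = €146.47
Energy charge = €210.47; + service €17.35 = €227.82

€227.82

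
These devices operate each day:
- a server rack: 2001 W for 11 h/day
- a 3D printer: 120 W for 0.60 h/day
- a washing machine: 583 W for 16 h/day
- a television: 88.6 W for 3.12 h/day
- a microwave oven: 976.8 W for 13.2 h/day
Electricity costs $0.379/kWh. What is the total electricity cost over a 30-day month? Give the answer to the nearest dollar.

server rack: 2001 W × 11 h × 30 d = 660,330 Wh = 660.3 kWh
3D printer: 120 W × 0.60 h × 30 d = 2,160 Wh = 2.16 kWh
washing machine: 583 W × 16 h × 30 d = 279,840 Wh = 279.8 kWh
television: 88.6 W × 3.12 h × 30 d = 8,293 Wh = 8.293 kWh
microwave oven: 976.8 W × 13.2 h × 30 d = 386,813 Wh = 386.8 kWh
Total energy = 660.3 + 2.16 + 279.8 + 8.293 + 386.8 = 1,337 kWh
Cost = 1,337 kWh × $0.379 = $506.89 ≈ $507

$507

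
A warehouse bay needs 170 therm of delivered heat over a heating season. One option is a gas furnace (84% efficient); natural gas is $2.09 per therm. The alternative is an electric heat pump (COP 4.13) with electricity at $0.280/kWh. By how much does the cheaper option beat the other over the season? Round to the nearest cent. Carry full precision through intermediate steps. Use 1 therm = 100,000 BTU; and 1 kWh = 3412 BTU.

$85.19

Heat load = 170 therm × 100,000 = 17,000,000 BTU
Gas: input = 17,000,000 / 0.840 = 20,238,095 BTU = 202.4 therm → 202.4 × $2.09 = $422.98
Heat pump: 17,000,000 BTU / 3412 = 4,982 kWh heat; / 4.13 = 1,206 kWh in → × $0.280 = $337.79
Difference = |$422.98 − $337.79| = $85.19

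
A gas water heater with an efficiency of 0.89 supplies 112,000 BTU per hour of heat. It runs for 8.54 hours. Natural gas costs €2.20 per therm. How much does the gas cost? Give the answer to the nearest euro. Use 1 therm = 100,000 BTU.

Heat delivered = 112,000 BTU/h × 8.54 h = 956,480 BTU
Gas input = 956,480 / 0.89 = 1,074,697 BTU
= 1,074,697 / 100,000 = 10.75 therm
Cost = 10.75 × €2.20/therm = €23.64 ≈ €24

€24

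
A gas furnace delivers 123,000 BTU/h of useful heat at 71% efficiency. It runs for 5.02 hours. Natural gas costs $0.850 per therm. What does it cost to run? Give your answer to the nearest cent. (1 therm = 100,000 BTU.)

Heat delivered = 123,000 BTU/h × 5.02 h = 617,460 BTU
Gas input = 617,460 / 0.71 = 869,662 BTU
= 869,662 / 100,000 = 8.697 therm
Cost = 8.697 × $0.850/therm = $7.39

$7.39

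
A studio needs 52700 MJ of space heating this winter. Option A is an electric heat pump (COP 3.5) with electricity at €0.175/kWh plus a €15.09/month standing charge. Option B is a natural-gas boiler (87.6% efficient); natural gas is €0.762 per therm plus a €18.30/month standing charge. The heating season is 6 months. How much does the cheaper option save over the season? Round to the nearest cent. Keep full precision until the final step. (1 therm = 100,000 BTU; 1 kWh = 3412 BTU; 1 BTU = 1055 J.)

€278.23

Heat load = 52700 MJ = 52,700,000,000 J / 1055 = 49,952,607 BTU
Gas: input = 49,952,607 / 0.876 = 57,023,524 BTU = 570.2 therm → 570.2 × €0.762 = €434.52; + 6 × €18.30 standing = €544.32
Heat pump: 49,952,607 BTU / 3412 = 14,640 kWh heat; / 3.5 = 4,183 kWh in → × €0.175 = €732.01; + 6 × €15.09 standing = €822.55
Difference = |€544.32 − €822.55| = €278.23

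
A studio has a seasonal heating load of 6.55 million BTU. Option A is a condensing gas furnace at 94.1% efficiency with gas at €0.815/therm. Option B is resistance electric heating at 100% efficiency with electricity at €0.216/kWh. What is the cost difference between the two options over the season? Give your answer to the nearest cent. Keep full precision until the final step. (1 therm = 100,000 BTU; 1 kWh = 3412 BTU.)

€357.92

Heat load = 6.55 × 10⁶ BTU = 6,550,000 BTU
Gas: input = 6,550,000 / 0.941 = 6,960,680 BTU = 69.61 therm → 69.61 × €0.815 = €56.73
Electric: 6,550,000 BTU / 3412 = 1,920 kWh → × €0.216 = €414.65
Difference = |€56.73 − €414.65| = €357.92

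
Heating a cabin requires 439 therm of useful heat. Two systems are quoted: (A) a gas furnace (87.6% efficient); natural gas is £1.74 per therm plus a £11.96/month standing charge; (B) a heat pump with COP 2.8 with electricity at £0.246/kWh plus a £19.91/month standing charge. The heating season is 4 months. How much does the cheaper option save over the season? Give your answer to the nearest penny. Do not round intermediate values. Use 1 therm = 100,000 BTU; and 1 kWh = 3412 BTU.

Heat load = 439 therm × 100,000 = 43,900,000 BTU
Gas: input = 43,900,000 / 0.876 = 50,114,155 BTU = 501.1 therm → 501.1 × £1.74 = £871.99; + 4 × £11.96 standing = £919.83
Heat pump: 43,900,000 BTU / 3412 = 12,870 kWh heat; / 2.8 = 4,595 kWh in → × £0.246 = £1,130.40; + 4 × £19.91 standing = £1,210.04
Difference = |£919.83 − £1,210.04| = £290.21

£290.21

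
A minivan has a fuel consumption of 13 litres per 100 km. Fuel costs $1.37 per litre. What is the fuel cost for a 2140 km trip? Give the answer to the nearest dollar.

$381

Fuel = 13 L/100 km × 2140 km / 100 = 278.2 L
Cost = 278.2 L × $1.37/L = $381.13 ≈ $381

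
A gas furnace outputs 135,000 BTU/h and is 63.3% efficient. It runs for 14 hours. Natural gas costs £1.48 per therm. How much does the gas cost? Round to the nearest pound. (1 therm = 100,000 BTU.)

Heat delivered = 135,000 BTU/h × 14 h = 1,890,000 BTU
Gas input = 1,890,000 / 0.633 = 2,985,782 BTU
= 2,985,782 / 100,000 = 29.86 therm
Cost = 29.86 × £1.48/therm = £44.19 ≈ £44

£44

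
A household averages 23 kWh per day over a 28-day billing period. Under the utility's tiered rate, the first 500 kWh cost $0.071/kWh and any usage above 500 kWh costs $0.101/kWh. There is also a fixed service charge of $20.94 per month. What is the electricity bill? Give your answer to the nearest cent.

$70.98

Usage = 23 kWh/day × 28 days = 644 kWh
First 500 kWh × $0.071 = $35.50
Remaining 144 kWh × $0.101 = $14.54
Energy charge = $50.04; + service $20.94 = $70.98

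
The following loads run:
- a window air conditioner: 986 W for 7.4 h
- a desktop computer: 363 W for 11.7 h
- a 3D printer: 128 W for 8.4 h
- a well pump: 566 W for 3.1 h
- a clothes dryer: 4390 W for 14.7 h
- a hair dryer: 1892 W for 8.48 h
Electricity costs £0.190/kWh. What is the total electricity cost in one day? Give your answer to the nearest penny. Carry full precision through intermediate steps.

window air conditioner: 986 W × 7.4 h = 7,296 Wh = 7.296 kWh
desktop computer: 363 W × 11.7 h = 4,247 Wh = 4.247 kWh
3D printer: 128 W × 8.4 h = 1,075 Wh = 1.075 kWh
well pump: 566 W × 3.1 h = 1,755 Wh = 1.755 kWh
clothes dryer: 4390 W × 14.7 h = 64,533 Wh = 64.53 kWh
hair dryer: 1892 W × 8.48 h = 16,044 Wh = 16.04 kWh
Total energy = 7.296 + 4.247 + 1.075 + 1.755 + 64.53 + 16.04 = 94.95 kWh
Cost = 94.95 kWh × £0.190 = £18.04

£18.04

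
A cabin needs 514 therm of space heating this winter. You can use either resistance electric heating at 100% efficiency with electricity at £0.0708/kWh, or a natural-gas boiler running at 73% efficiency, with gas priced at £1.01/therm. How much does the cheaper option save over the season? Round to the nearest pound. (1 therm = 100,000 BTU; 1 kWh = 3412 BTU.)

Heat load = 514 therm × 100,000 = 51,400,000 BTU
Gas: input = 51,400,000 / 0.730 = 70,410,959 BTU = 704.1 therm → 704.1 × £1.01 = £711.15
Electric: 51,400,000 BTU / 3412 = 15,060 kWh → × £0.0708 = £1,066.57
Difference = |£711.15 − £1,066.57| = £355.41 ≈ £355

£355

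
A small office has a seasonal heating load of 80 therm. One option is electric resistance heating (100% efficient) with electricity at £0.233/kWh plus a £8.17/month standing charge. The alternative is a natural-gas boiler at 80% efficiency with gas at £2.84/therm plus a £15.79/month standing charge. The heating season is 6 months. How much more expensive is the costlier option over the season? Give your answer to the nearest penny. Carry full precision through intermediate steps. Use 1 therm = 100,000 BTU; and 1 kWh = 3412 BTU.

Heat load = 80 therm × 100,000 = 8,000,000 BTU
Gas: input = 8,000,000 / 0.80 = 10,000,000 BTU = 100 therm → 100 × £2.84 = £284.00; + 6 × £15.79 standing = £378.74
Electric: 8,000,000 BTU / 3412 = 2,345 kWh → × £0.233 = £546.31; + 6 × £8.17 standing = £595.33
Difference = |£378.74 − £595.33| = £216.59

£216.59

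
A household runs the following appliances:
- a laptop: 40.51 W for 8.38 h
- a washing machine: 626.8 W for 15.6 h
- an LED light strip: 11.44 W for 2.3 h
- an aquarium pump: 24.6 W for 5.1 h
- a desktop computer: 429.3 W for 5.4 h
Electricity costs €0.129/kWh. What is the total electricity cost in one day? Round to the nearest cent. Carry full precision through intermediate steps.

€1.62

laptop: 40.51 W × 8.38 h = 339 Wh = 0.3395 kWh
washing machine: 626.8 W × 15.6 h = 9,778 Wh = 9.778 kWh
LED light strip: 11.44 W × 2.3 h = 26 Wh = 0.02631 kWh
aquarium pump: 24.6 W × 5.1 h = 125 Wh = 0.1255 kWh
desktop computer: 429.3 W × 5.4 h = 2,318 Wh = 2.318 kWh
Total energy = 0.3395 + 9.778 + 0.02631 + 0.1255 + 2.318 = 12.59 kWh
Cost = 12.59 kWh × €0.129 = €1.62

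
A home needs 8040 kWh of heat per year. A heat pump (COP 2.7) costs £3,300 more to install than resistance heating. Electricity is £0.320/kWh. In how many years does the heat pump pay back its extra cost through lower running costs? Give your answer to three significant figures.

Resistance: 8040 kWh × £0.320 = £2,572.80/yr
Heat pump: 8040 / 2.7 = 2978 kWh in → × £0.320 = £952.89/yr
Annual savings = £1,619.91
Payback = £3,300 / £1,619.91 = 2.04 years

2.04 years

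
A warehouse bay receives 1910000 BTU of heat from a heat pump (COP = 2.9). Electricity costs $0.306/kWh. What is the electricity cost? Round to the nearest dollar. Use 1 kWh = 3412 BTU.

$59

Heat delivered = 1,910,000 BTU / 3412 = 559.8 kWh
Electrical input = 559.8 kWh / 2.9 = 193 kWh
Cost = 193 × $0.306/kWh = $59.07 ≈ $59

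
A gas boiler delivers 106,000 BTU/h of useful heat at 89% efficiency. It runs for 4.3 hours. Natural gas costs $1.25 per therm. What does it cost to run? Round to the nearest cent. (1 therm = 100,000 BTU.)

Heat delivered = 106,000 BTU/h × 4.3 h = 455,800 BTU
Gas input = 455,800 / 0.89 = 512,135 BTU
= 512,135 / 100,000 = 5.121 therm
Cost = 5.121 × $1.25/therm = $6.40

$6.40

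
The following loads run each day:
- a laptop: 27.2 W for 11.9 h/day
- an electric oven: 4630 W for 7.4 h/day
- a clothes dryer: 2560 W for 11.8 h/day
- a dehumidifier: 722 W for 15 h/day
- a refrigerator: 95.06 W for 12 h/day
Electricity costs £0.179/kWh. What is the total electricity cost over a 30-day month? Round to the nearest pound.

laptop: 27.2 W × 11.9 h × 30 d = 9,710 Wh = 9.71 kWh
electric oven: 4630 W × 7.4 h × 30 d = 1,027,860 Wh = 1,028 kWh
clothes dryer: 2560 W × 11.8 h × 30 d = 906,240 Wh = 906.2 kWh
dehumidifier: 722 W × 15 h × 30 d = 324,900 Wh = 324.9 kWh
refrigerator: 95.06 W × 12 h × 30 d = 34,222 Wh = 34.22 kWh
Total energy = 9.71 + 1,028 + 906.2 + 324.9 + 34.22 = 2,303 kWh
Cost = 2,303 kWh × £0.179 = £412.22 ≈ £412

£412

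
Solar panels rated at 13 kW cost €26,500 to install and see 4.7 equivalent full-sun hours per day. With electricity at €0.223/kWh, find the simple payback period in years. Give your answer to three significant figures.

5.33 years

Daily generation = 13 kW × 4.7 h = 61.1 kWh
Annual generation = 61.1 × 365 = 22302 kWh
Annual savings = 22302 × €0.223 = €4,973.23
Payback = €26,500 / €4,973.23 = 5.33 years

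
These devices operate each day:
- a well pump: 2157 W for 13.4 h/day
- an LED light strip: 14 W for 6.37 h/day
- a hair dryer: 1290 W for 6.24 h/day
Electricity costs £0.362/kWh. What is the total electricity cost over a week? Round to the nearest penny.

well pump: 2157 W × 13.4 h × 7 d = 202,327 Wh = 202.3 kWh
LED light strip: 14 W × 6.37 h × 7 d = 624 Wh = 0.6243 kWh
hair dryer: 1290 W × 6.24 h × 7 d = 56,347 Wh = 56.35 kWh
Total energy = 202.3 + 0.6243 + 56.35 = 259.3 kWh
Cost = 259.3 kWh × £0.362 = £93.87

£93.87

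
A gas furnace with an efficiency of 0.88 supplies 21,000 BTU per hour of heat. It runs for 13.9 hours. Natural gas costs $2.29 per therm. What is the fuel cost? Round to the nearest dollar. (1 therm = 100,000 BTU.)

Heat delivered = 21,000 BTU/h × 13.9 h = 291,900 BTU
Gas input = 291,900 / 0.88 = 331,705 BTU
= 331,705 / 100,000 = 3.317 therm
Cost = 3.317 × $2.29/therm = $7.60 ≈ $8

$8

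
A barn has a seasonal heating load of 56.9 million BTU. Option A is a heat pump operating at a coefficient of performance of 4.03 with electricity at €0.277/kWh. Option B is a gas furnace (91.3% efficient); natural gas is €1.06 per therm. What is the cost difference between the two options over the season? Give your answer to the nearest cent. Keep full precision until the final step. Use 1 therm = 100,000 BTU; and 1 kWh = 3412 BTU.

€485.63

Heat load = 56.9 × 10⁶ BTU = 56,900,000 BTU
Gas: input = 56,900,000 / 0.913 = 62,322,015 BTU = 623.2 therm → 623.2 × €1.06 = €660.61
Heat pump: 56,900,000 BTU / 3412 = 16,680 kWh heat; / 4.03 = 4,138 kWh in → × €0.277 = €1,146.25
Difference = |€660.61 − €1,146.25| = €485.63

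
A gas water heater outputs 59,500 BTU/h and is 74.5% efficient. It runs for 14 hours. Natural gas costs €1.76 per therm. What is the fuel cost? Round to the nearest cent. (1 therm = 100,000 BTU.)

€19.68

Heat delivered = 59,500 BTU/h × 14 h = 833,000 BTU
Gas input = 833,000 / 0.745 = 1,118,121 BTU
= 1,118,121 / 100,000 = 11.18 therm
Cost = 11.18 × €1.76/therm = €19.68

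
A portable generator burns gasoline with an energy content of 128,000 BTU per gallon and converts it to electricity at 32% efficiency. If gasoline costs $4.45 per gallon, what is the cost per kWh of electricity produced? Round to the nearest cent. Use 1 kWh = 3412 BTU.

Electrical output per gallon = 128,000 BTU × 0.32 / 3412 BTU/kWh = 12 kWh
Cost per kWh = $4.45 / 12 kWh = $0.371

$0.37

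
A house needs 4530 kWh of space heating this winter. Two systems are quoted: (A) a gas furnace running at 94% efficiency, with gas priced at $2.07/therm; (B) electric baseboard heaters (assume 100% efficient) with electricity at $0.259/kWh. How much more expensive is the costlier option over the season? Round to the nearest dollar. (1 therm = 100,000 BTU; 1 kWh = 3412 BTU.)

Heat load = 4530 kWh × 3412 = 15,456,360 BTU
Gas: input = 15,456,360 / 0.94 = 16,442,936 BTU = 164.4 therm → 164.4 × $2.07 = $340.37
Electric: 15,456,360 BTU / 3412 = 4,530 kWh → × $0.259 = $1,173.27
Difference = |$340.37 − $1,173.27| = $832.90 ≈ $833

$833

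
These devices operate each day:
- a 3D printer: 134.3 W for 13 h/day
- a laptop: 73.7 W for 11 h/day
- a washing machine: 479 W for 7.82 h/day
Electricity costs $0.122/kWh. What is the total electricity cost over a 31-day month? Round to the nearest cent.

$23.84

3D printer: 134.3 W × 13 h × 31 d = 54,123 Wh = 54.12 kWh
laptop: 73.7 W × 11 h × 31 d = 25,132 Wh = 25.13 kWh
washing machine: 479 W × 7.82 h × 31 d = 116,119 Wh = 116.1 kWh
Total energy = 54.12 + 25.13 + 116.1 = 195.4 kWh
Cost = 195.4 kWh × $0.122 = $23.84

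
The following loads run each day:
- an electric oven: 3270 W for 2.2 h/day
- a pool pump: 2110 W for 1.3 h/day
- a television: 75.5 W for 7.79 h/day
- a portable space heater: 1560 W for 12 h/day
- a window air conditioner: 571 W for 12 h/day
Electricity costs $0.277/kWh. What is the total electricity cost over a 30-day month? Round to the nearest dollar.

$300

electric oven: 3270 W × 2.2 h × 30 d = 215,820 Wh = 215.8 kWh
pool pump: 2110 W × 1.3 h × 30 d = 82,290 Wh = 82.29 kWh
television: 75.5 W × 7.79 h × 30 d = 17,644 Wh = 17.64 kWh
portable space heater: 1560 W × 12 h × 30 d = 561,600 Wh = 561.6 kWh
window air conditioner: 571 W × 12 h × 30 d = 205,560 Wh = 205.6 kWh
Total energy = 215.8 + 82.29 + 17.64 + 561.6 + 205.6 = 1,083 kWh
Cost = 1,083 kWh × $0.277 = $299.97 ≈ $300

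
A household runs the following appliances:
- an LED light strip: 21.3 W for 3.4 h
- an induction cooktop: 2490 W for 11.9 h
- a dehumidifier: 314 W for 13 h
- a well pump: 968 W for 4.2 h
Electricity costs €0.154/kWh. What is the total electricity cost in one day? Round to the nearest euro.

LED light strip: 21.3 W × 3.4 h = 72 Wh = 0.07242 kWh
induction cooktop: 2490 W × 11.9 h = 29,631 Wh = 29.63 kWh
dehumidifier: 314 W × 13 h = 4,082 Wh = 4.082 kWh
well pump: 968 W × 4.2 h = 4,066 Wh = 4.066 kWh
Total energy = 0.07242 + 29.63 + 4.082 + 4.066 = 37.85 kWh
Cost = 37.85 kWh × €0.154 = €5.83 ≈ €6

€6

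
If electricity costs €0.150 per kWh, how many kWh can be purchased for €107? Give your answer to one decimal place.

€107 / €0.150 per kWh = 713.3 kWh

713.3 kWh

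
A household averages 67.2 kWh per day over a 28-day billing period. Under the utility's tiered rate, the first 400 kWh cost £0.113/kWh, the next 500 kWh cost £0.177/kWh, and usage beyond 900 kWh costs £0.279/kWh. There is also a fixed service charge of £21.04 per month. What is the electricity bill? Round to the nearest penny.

£428.61

Usage = 67.2 kWh/day × 28 days = 1881.6 kWh
First 400 kWh × £0.113 = £45.20
Next 500 kWh × £0.177 = £88.50
Remaining 981.6 kWh × £0.279 = £273.87
Energy charge = £407.57; + service £21.04 = £428.61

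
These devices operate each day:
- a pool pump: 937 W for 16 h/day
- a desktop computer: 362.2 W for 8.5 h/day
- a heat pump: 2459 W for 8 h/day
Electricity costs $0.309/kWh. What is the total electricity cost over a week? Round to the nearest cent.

pool pump: 937 W × 16 h × 7 d = 104,944 Wh = 104.9 kWh
desktop computer: 362.2 W × 8.5 h × 7 d = 21,551 Wh = 21.55 kWh
heat pump: 2459 W × 8 h × 7 d = 137,704 Wh = 137.7 kWh
Total energy = 104.9 + 21.55 + 137.7 = 264.2 kWh
Cost = 264.2 kWh × $0.309 = $81.64

$81.64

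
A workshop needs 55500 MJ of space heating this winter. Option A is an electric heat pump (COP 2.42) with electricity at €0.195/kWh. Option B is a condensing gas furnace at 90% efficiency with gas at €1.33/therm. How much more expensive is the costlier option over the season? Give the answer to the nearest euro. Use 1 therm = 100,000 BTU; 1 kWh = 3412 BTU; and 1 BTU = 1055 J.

€465

Heat load = 55500 MJ = 55,500,000,000 J / 1055 = 52,606,635 BTU
Gas: input = 52,606,635 / 0.90 = 58,451,817 BTU = 584.5 therm → 584.5 × €1.33 = €777.41
Heat pump: 52,606,635 BTU / 3412 = 15,420 kWh heat; / 2.42 = 6,371 kWh in → × €0.195 = €1,242.37
Difference = |€777.41 − €1,242.37| = €464.96 ≈ €465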